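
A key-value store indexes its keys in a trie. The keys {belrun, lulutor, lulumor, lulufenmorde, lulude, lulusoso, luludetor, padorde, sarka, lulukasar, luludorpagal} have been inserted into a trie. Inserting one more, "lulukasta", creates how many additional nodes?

2

The longest prefix of "lulukasta" already in the trie is "lulukas" (length 7).
So 9 − 7 = 2 new nodes.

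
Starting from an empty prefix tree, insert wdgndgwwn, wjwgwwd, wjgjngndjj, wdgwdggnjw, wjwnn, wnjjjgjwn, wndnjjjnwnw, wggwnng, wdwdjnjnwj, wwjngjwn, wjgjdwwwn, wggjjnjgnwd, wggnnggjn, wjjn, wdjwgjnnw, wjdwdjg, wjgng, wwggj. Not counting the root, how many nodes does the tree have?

Insert word by word; a character creates a node only if that edge doesn't already exist:
  "wdgndgwwn" → 9 new (w, d, g, n, d, g, w, w, n)
  "wjwgwwd" → prefix "w" already present; 6 new (j, w, g, w, w, d)
  "wjgjngndjj" → prefix "wj" already present; 8 new (g, j, n, g, n, d, j, j)
  "wdgwdggnjw" → prefix "wdg" already present; 7 new (w, d, g, g, n, j, w)
  "wjwnn" → prefix "wjw" already present; 2 new (n, n)
  "wnjjjgjwn" → prefix "w" already present; 8 new (n, j, j, j, g, j, w, n)
  "wndnjjjnwnw" → prefix "wn" already present; 9 new (d, n, j, j, j, n, w, n, w)
  "wggwnng" → prefix "w" already present; 6 new (g, g, w, n, n, g)
  "wdwdjnjnwj" → prefix "wd" already present; 8 new (w, d, j, n, j, n, w, j)
  "wwjngjwn" → prefix "w" already present; 7 new (w, j, n, g, j, w, n)
  "wjgjdwwwn" → prefix "wjgj" already present; 5 new (d, w, w, w, n)
  "wggjjnjgnwd" → prefix "wgg" already present; 8 new (j, j, n, j, g, n, w, d)
  "wggnnggjn" → prefix "wgg" already present; 6 new (n, n, g, g, j, n)
  "wjjn" → prefix "wj" already present; 2 new (j, n)
  "wdjwgjnnw" → prefix "wd" already present; 7 new (j, w, g, j, n, n, w)
  "wjdwdjg" → prefix "wj" already present; 5 new (d, w, d, j, g)
  "wjgng" → prefix "wjg" already present; 2 new (n, g)
  "wwggj" → prefix "ww" already present; 3 new (g, g, j)
Total nodes = 9 + 6 + 8 + 7 + 2 + 8 + 9 + 6 + 8 + 7 + 5 + 8 + 6 + 2 + 7 + 5 + 2 + 3 = 108

108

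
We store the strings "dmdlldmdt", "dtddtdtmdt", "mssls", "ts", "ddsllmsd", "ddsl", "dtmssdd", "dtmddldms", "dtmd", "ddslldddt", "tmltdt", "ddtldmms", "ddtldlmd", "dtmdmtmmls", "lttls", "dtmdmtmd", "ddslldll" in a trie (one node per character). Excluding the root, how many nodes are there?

75

Count nodes per top-level branch (shared prefixes stored once):
  'd'-branch (ddsl, ddslldddt, ddslldll, ddsllmsd, ddtldlmd, ddtldmms, dmdlldmdt, dtddtdtmdt, dtmd, dtmddldms, dtmdmtmd, dtmdmtmmls, dtmssdd): 58 nodes
  'l'-branch (lttls): 5 nodes
  'm'-branch (mssls): 5 nodes
  't'-branch (tmltdt, ts): 7 nodes
Sum: 75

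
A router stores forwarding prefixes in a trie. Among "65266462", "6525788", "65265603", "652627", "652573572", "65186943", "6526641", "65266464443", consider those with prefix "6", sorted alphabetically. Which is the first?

Filter for "6…" and sort: "65186943", "652573572", "6525788", "652627", "65265603", "6526641", "65266462", "65266464443"
The 1st is 65186943.

65186943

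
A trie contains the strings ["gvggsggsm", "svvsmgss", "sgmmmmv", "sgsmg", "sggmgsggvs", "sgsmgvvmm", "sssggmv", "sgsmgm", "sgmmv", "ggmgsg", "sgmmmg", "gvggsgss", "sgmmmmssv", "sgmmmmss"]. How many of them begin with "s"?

11

Filter for entries beginning with "s":
Words under "s": sggmgsggvs, sgmmmg, sgmmmmss, sgmmmmssv, sgmmmmv, sgmmv, sgsmg, sgsmgm, sgsmgvvmm, sssggmv, svvsmgss
Count: 11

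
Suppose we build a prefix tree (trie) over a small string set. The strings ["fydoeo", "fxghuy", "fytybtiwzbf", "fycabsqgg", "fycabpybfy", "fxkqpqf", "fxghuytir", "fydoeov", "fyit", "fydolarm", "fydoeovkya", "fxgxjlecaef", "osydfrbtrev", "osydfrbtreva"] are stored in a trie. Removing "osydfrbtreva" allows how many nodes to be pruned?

After clearing the end-marker at "osydfrbtreva", prune upward until reaching a node still needed by another word.
The suffix "a" (1 node) is used only by "osydfrbtreva"; "osydfrbtrev" is itself a stored word, so pruning stops there.
Nodes removed: 1

1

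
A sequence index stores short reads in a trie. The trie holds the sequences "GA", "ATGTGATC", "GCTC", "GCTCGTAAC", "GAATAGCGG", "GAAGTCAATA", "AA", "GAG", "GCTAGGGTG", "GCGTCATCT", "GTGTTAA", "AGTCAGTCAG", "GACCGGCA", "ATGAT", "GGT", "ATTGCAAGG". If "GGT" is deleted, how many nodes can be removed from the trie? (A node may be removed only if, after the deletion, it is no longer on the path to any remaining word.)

A node on "GGT"'s path can go only if nothing else ends at it or branches off below it.
The suffix "GT" (2 nodes) is used only by "GGT"; the node for "G" still has the child "A", so pruning stops there.
Nodes removed: 2

2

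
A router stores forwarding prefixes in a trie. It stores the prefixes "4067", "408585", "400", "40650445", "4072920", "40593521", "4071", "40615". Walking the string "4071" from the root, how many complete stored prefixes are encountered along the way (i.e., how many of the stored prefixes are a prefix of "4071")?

Walk "4071" from the root; an end-of-word marker is hit whenever a stored word is a prefix of "4071".
Prefixes of the query that are stored words: "4071"
Count: 1

1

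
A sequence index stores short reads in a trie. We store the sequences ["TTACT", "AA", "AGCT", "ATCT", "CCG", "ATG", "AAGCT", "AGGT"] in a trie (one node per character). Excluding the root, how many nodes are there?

22

Trace insertions, counting only characters that open a new branch:
  "TTACT" → 5 new (T, T, A, C, T)
  "AA" → 2 new (A, A)
  "AGCT" → prefix "A" already present; 3 new (G, C, T)
  "ATCT" → prefix "A" already present; 3 new (T, C, T)
  "CCG" → 3 new (C, C, G)
  "ATG" → prefix "AT" already present; 1 new (G)
  "AAGCT" → prefix "AA" already present; 3 new (G, C, T)
  "AGGT" → prefix "AG" already present; 2 new (G, T)
Total nodes = 5 + 2 + 3 + 3 + 3 + 1 + 3 + 2 = 22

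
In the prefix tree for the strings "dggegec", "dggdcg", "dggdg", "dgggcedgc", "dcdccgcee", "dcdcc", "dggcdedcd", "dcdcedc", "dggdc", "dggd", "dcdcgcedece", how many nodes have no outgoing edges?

8

A leaf is a node with no children — equivalently, the end of a word that is not a proper prefix of any other stored word.
Those words: "dcdccgcee", "dcdcedc", "dcdcgcedece", "dggcdedcd", "dggdcg", "dggdg", "dggegec", "dgggcedgc"
Leaf count: 8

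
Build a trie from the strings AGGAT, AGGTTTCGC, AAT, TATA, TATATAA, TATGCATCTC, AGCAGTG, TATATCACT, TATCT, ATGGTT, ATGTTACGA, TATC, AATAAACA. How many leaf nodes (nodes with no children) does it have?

Leaves are exactly the stored words that no other stored word extends.
Those words: "AATAAACA", "AGCAGTG", "AGGAT", "AGGTTTCGC", "ATGGTT", "ATGTTACGA", "TATATAA", "TATATCACT", "TATCT", "TATGCATCTC"
Leaf count: 10

10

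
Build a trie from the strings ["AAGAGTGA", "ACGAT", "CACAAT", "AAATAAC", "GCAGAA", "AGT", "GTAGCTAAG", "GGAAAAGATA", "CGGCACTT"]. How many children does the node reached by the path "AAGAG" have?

Follow the path "AAGAG" to its node, then look at its outgoing edges.
Characters that immediately follow "AAGAG" among the stored strings: {T}.
That node has 1 child edge.

1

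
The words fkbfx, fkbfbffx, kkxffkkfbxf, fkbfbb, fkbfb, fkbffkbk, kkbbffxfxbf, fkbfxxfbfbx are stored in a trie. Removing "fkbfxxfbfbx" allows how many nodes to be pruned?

After clearing the end-marker at "fkbfxxfbfbx", prune upward until reaching a node still needed by another word.
The suffix "xfbfbx" (6 nodes) is used only by "fkbfxxfbfbx"; "fkbfx" is itself a stored word, so pruning stops there.
Nodes removed: 6

6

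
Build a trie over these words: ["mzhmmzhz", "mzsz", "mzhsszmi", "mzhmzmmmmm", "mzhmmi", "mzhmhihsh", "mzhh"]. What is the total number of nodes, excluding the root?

28

Trace insertions, counting only characters that open a new branch:
  "mzhmmzhz" → 8 new (m, z, h, m, m, z, h, z)
  "mzsz" → prefix "mz" already present; 2 new (s, z)
  "mzhsszmi" → prefix "mzh" already present; 5 new (s, s, z, m, i)
  "mzhmzmmmmm" → prefix "mzhm" already present; 6 new (z, m, m, m, m, m)
  "mzhmmi" → prefix "mzhmm" already present; 1 new (i)
  "mzhmhihsh" → prefix "mzhm" already present; 5 new (h, i, h, s, h)
  "mzhh" → prefix "mzh" already present; 1 new (h)
Total nodes = 8 + 2 + 5 + 6 + 1 + 5 + 1 = 28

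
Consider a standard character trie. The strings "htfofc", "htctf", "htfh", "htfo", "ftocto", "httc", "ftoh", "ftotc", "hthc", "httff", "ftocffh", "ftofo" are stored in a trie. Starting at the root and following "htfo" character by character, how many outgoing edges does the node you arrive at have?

The children of the "htfo" node are the distinct next characters among strings starting with "htfo".
Characters that immediately follow "htfo" among the stored strings: {f}.
That node has 1 child edge.

1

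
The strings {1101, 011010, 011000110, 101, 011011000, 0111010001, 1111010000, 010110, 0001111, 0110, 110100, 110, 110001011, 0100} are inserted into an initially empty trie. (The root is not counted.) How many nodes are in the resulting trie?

55

Insert word by word; a character creates a node only if that edge doesn't already exist:
  "1101" → 4 new (1, 1, 0, 1)
  "011010" → 6 new (0, 1, 1, 0, 1, 0)
  "011000110" → prefix "0110" already present; 5 new (0, 0, 1, 1, 0)
  "101" → prefix "1" already present; 2 new (0, 1)
  "011011000" → prefix "01101" already present; 4 new (1, 0, 0, 0)
  "0111010001" → prefix "011" already present; 7 new (1, 0, 1, 0, 0, 0, 1)
  "1111010000" → prefix "11" already present; 8 new (1, 1, 0, 1, 0, 0, 0, 0)
  "010110" → prefix "01" already present; 4 new (0, 1, 1, 0)
  "0001111" → prefix "0" already present; 6 new (0, 0, 1, 1, 1, 1)
  "0110" → prefix "0110" already present; 0 new (none)
  "110100" → prefix "1101" already present; 2 new (0, 0)
  "110" → prefix "110" already present; 0 new (none)
  "110001011" → prefix "110" already present; 6 new (0, 0, 1, 0, 1, 1)
  "0100" → prefix "010" already present; 1 new (0)
Total nodes = 4 + 6 + 5 + 2 + 4 + 7 + 8 + 4 + 6 + 0 + 2 + 0 + 6 + 1 = 55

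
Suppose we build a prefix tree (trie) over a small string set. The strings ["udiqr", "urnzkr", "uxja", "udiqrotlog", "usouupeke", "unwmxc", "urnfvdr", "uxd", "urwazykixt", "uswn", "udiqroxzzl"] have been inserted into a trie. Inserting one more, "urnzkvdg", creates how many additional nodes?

3

Walking "urnzkvdg" from the root, the first 5 characters ("urnzk") follow existing edges; "v" is the first miss.
So 8 − 5 = 3 new nodes.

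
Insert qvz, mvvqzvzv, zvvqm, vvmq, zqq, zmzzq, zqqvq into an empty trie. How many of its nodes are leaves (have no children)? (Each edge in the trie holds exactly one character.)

A leaf is a node with no children — equivalently, the end of a word that is not a proper prefix of any other stored word.
Those words: "mvvqzvzv", "qvz", "vvmq", "zmzzq", "zqqvq", "zvvqm"
Leaf count: 6

6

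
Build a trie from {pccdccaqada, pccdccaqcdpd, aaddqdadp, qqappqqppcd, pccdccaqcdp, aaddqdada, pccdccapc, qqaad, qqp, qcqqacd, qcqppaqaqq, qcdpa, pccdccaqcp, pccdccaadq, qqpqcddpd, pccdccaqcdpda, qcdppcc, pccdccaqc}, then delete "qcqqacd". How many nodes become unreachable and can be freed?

4

Walk "qcqqacd" from the leaf back toward the root, removing each node that no remaining word uses.
The suffix "qacd" (4 nodes) is used only by "qcqqacd"; the node for "qcq" still has the child "p", so pruning stops there.
Nodes removed: 4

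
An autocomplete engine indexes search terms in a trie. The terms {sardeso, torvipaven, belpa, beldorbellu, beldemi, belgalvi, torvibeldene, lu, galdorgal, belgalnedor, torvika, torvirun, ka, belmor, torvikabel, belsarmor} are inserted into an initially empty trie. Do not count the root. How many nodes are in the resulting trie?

80

Insert word by word; a character creates a node only if that edge doesn't already exist:
  "sardeso" → 7 new (s, a, r, d, e, s, o)
  "torvipaven" → 10 new (t, o, r, v, i, p, a, v, e, n)
  "belpa" → 5 new (b, e, l, p, a)
  "beldorbellu" → prefix "bel" already present; 8 new (d, o, r, b, e, l, l, u)
  "beldemi" → prefix "beld" already present; 3 new (e, m, i)
  "belgalvi" → prefix "bel" already present; 5 new (g, a, l, v, i)
  "torvibeldene" → prefix "torvi" already present; 7 new (b, e, l, d, e, n, e)
  "lu" → 2 new (l, u)
  "galdorgal" → 9 new (g, a, l, d, o, r, g, a, l)
  "belgalnedor" → prefix "belgal" already present; 5 new (n, e, d, o, r)
  "torvika" → prefix "torvi" already present; 2 new (k, a)
  "torvirun" → prefix "torvi" already present; 3 new (r, u, n)
  "ka" → 2 new (k, a)
  "belmor" → prefix "bel" already present; 3 new (m, o, r)
  "torvikabel" → prefix "torvika" already present; 3 new (b, e, l)
  "belsarmor" → prefix "bel" already present; 6 new (s, a, r, m, o, r)
Total nodes = 7 + 10 + 5 + 8 + 3 + 5 + 7 + 2 + 9 + 5 + 2 + 3 + 2 + 3 + 3 + 6 = 80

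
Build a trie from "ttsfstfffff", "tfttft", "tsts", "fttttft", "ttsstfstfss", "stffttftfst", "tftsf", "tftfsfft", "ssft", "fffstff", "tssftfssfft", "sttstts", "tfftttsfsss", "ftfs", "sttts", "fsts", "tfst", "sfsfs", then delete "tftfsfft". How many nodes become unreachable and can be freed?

5

Walk "tftfsfft" from the leaf back toward the root, removing each node that no remaining word uses.
The suffix "fsfft" (5 nodes) is used only by "tftfsfft"; the node for "tft" still has the child "t", so pruning stops there.
Nodes removed: 5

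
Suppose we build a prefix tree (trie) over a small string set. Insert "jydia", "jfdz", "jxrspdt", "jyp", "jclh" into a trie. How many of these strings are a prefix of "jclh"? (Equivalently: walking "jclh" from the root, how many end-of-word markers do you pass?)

Walk "jclh" from the root; an end-of-word marker is hit whenever a stored word is a prefix of "jclh".
Prefixes of the query that are stored words: "jclh"
Count: 1

1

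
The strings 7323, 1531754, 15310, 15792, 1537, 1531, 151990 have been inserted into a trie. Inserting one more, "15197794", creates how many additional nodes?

4

Walking "15197794" from the root, the first 4 characters ("1519") follow existing edges; "7" is the first miss.
So 8 − 4 = 4 new nodes.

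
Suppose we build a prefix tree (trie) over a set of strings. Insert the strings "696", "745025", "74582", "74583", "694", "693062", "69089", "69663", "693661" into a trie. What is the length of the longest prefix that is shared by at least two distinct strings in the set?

4

Equivalently: take the maximum, over all pairs, of their longest common prefix length.
e.g. "74582" and "74583" share the prefix "7458" of length 4; no pair shares a longer one.
Longest shared-prefix length: 4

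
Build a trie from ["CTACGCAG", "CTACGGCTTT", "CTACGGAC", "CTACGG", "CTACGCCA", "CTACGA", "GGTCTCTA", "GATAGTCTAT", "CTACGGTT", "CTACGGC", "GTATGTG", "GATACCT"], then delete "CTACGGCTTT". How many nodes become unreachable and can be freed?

3

A node on "CTACGGCTTT"'s path can go only if nothing else ends at it or branches off below it.
The suffix "TTT" (3 nodes) is used only by "CTACGGCTTT"; "CTACGGC" is itself a stored word, so pruning stops there.
Nodes removed: 3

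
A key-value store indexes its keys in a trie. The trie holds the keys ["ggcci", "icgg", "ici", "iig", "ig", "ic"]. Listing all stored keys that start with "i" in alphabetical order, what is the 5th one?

Words with prefix "i", in lexicographic order: "ic", "icgg", "ici", "ig", "iig"
The 5th is iig.

iig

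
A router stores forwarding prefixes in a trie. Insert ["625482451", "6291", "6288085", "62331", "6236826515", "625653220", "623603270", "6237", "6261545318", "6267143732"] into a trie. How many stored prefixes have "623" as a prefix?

4

Filter for entries beginning with "623":
Matches: "62331", "623603270", "6236826515", "6237"
Count: 4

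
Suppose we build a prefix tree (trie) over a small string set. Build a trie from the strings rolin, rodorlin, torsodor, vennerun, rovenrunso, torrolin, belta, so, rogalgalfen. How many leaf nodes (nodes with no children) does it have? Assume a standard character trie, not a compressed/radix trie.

A leaf is a node with no children — equivalently, the end of a word that is not a proper prefix of any other stored word.
Those words: "belta", "rodorlin", "rogalgalfen", "rolin", "rovenrunso", "so", "torrolin", "torsodor", "vennerun"
Leaf count: 9

9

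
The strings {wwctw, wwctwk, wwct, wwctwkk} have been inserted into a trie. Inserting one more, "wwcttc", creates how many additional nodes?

Walking "wwcttc" from the root, the first 4 characters ("wwct") follow existing edges; "t" is the first miss.
So 6 − 4 = 2 new nodes.

2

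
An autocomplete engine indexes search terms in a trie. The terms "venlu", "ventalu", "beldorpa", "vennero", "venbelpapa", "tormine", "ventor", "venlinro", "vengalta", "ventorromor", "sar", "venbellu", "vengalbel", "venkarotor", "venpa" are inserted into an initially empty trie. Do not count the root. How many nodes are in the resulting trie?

68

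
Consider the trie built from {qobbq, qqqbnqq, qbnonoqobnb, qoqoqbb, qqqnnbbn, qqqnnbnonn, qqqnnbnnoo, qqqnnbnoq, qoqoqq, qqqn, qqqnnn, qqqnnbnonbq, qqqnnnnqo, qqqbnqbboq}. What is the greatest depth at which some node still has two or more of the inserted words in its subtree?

Look for the deepest trie node that still has at least two words in its subtree.
e.g. "qqqnnbnonbq" and "qqqnnbnonn" share the prefix "qqqnnbnon" of length 9; no pair shares a longer one.
Longest shared-prefix length: 9

9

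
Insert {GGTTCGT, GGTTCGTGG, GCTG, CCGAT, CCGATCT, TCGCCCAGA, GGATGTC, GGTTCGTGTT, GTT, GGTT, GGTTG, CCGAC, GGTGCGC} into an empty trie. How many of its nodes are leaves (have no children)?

10

A leaf is a node with no children — equivalently, the end of a word that is not a proper prefix of any other stored word.
Those words: "CCGAC", "CCGATCT", "GCTG", "GGATGTC", "GGTGCGC", "GGTTCGTGG", "GGTTCGTGTT", "GGTTG", "GTT", "TCGCCCAGA"
Leaf count: 10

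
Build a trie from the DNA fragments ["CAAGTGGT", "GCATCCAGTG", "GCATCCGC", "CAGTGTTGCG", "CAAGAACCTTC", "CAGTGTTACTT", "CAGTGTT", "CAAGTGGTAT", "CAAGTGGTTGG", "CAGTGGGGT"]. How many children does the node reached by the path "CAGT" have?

Walk "CAGT" from the root, arriving at one node.
Characters that immediately follow "CAGT" among the stored strings: {G}.
That node has 1 child edge.

1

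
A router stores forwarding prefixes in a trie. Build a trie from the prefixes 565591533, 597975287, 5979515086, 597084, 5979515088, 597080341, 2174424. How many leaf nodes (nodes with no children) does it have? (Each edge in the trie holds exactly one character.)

7

Leaves are exactly the stored words that no other stored word extends.
Those words: "2174424", "565591533", "597080341", "597084", "5979515086", "5979515088", "597975287"
Leaf count: 7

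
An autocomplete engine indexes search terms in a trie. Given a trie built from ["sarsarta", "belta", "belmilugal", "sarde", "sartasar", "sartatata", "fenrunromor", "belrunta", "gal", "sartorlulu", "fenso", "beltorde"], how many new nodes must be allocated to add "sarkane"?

4

Walking "sarkane" from the root, the first 3 characters ("sar") follow existing edges; "k" is the first miss.
Each of the 4 remaining characters creates one node.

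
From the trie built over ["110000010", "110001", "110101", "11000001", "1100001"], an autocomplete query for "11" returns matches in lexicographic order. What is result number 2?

Filter for "11…" and sort: "11000001", "110000010", "1100001", "110001", "110101"
The 2nd is 110000010.

110000010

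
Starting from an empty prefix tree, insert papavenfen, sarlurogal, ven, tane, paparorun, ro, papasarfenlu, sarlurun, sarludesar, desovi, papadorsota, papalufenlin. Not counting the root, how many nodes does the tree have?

70

For each word, the new-node count is its length minus the longest prefix already in the trie:
  "papavenfen" → 10 new (p, a, p, a, v, e, n, f, e, n)
  "sarlurogal" → 10 new (s, a, r, l, u, r, o, g, a, l)
  "ven" → 3 new (v, e, n)
  "tane" → 4 new (t, a, n, e)
  "paparorun" → prefix "papa" already present; 5 new (r, o, r, u, n)
  "ro" → 2 new (r, o)
  "papasarfenlu" → prefix "papa" already present; 8 new (s, a, r, f, e, n, l, u)
  "sarlurun" → prefix "sarlur" already present; 2 new (u, n)
  "sarludesar" → prefix "sarlu" already present; 5 new (d, e, s, a, r)
  "desovi" → 6 new (d, e, s, o, v, i)
  "papadorsota" → prefix "papa" already present; 7 new (d, o, r, s, o, t, a)
  "papalufenlin" → prefix "papa" already present; 8 new (l, u, f, e, n, l, i, n)
Total nodes = 10 + 10 + 3 + 4 + 5 + 2 + 8 + 2 + 5 + 6 + 7 + 8 = 70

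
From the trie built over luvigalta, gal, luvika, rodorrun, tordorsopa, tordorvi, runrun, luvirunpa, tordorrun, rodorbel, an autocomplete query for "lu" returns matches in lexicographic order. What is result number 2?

Words with prefix "lu", in lexicographic order: "luvigalta", "luvika", "luvirunpa"
Position 2: luvika

luvika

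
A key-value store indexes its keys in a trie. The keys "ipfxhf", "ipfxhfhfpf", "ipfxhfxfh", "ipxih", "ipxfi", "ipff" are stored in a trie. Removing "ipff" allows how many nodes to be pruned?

1

Walk "ipff" from the leaf back toward the root, removing each node that no remaining word uses.
The suffix "f" (1 node) is used only by "ipff"; the node for "ipf" still has the child "x", so pruning stops there.
Nodes removed: 1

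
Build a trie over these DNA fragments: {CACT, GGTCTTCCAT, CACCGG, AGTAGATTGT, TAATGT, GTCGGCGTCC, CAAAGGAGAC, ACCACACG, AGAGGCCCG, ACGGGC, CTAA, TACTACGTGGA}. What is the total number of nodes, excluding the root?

Insert word by word; a character creates a node only if that edge doesn't already exist:
  "CACT" → 4 new (C, A, C, T)
  "GGTCTTCCAT" → 10 new (G, G, T, C, T, T, C, C, A, T)
  "CACCGG" → prefix "CAC" already present; 3 new (C, G, G)
  "AGTAGATTGT" → 10 new (A, G, T, A, G, A, T, T, G, T)
  "TAATGT" → 6 new (T, A, A, T, G, T)
  "GTCGGCGTCC" → prefix "G" already present; 9 new (T, C, G, G, C, G, T, C, C)
  "CAAAGGAGAC" → prefix "CA" already present; 8 new (A, A, G, G, A, G, A, C)
  "ACCACACG" → prefix "A" already present; 7 new (C, C, A, C, A, C, G)
  "AGAGGCCCG" → prefix "AG" already present; 7 new (A, G, G, C, C, C, G)
  "ACGGGC" → prefix "AC" already present; 4 new (G, G, G, C)
  "CTAA" → prefix "C" already present; 3 new (T, A, A)
  "TACTACGTGGA" → prefix "TA" already present; 9 new (C, T, A, C, G, T, G, G, A)
Total nodes = 4 + 10 + 3 + 10 + 6 + 9 + 8 + 7 + 7 + 4 + 3 + 9 = 80

80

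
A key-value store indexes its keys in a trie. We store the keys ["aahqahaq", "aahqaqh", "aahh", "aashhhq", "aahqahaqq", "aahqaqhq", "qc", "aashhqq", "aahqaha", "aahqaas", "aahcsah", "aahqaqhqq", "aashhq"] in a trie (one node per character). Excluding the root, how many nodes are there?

Insert word by word; a character creates a node only if that edge doesn't already exist:
  "aahqahaq" → 8 new (a, a, h, q, a, h, a, q)
  "aahqaqh" → prefix "aahqa" already present; 2 new (q, h)
  "aahh" → prefix "aah" already present; 1 new (h)
  "aashhhq" → prefix "aa" already present; 5 new (s, h, h, h, q)
  "aahqahaqq" → prefix "aahqahaq" already present; 1 new (q)
  "aahqaqhq" → prefix "aahqaqh" already present; 1 new (q)
  "qc" → 2 new (q, c)
  "aashhqq" → prefix "aashh" already present; 2 new (q, q)
  "aahqaha" → prefix "aahqaha" already present; 0 new (none)
  "aahqaas" → prefix "aahqa" already present; 2 new (a, s)
  "aahcsah" → prefix "aah" already present; 4 new (c, s, a, h)
  "aahqaqhqq" → prefix "aahqaqhq" already present; 1 new (q)
  "aashhq" → prefix "aashhq" already present; 0 new (none)
Total nodes = 8 + 2 + 1 + 5 + 1 + 1 + 2 + 2 + 0 + 2 + 4 + 1 + 0 = 29

29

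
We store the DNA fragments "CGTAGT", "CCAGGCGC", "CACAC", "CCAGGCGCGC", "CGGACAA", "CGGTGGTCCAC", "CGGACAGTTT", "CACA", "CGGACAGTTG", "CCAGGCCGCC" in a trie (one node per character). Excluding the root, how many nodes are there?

Trace insertions, counting only characters that open a new branch:
  "CGTAGT" → 6 new (C, G, T, A, G, T)
  "CCAGGCGC" → prefix "C" already present; 7 new (C, A, G, G, C, G, C)
  "CACAC" → prefix "C" already present; 4 new (A, C, A, C)
  "CCAGGCGCGC" → prefix "CCAGGCGC" already present; 2 new (G, C)
  "CGGACAA" → prefix "CG" already present; 5 new (G, A, C, A, A)
  "CGGTGGTCCAC" → prefix "CGG" already present; 8 new (T, G, G, T, C, C, A, C)
  "CGGACAGTTT" → prefix "CGGACA" already present; 4 new (G, T, T, T)
  "CACA" → prefix "CACA" already present; 0 new (none)
  "CGGACAGTTG" → prefix "CGGACAGTT" already present; 1 new (G)
  "CCAGGCCGCC" → prefix "CCAGGC" already present; 4 new (C, G, C, C)
Total nodes = 6 + 7 + 4 + 2 + 5 + 8 + 4 + 0 + 1 + 4 = 41

41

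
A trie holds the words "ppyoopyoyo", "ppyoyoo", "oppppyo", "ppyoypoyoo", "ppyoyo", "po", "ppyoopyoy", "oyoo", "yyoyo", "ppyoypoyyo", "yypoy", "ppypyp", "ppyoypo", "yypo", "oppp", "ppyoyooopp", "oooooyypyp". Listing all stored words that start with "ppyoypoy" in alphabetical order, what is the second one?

ppyoypoyyo

Filter for "ppyoypoy…" and sort: "ppyoypoyoo", "ppyoypoyyo"
The 2nd is ppyoypoyyo.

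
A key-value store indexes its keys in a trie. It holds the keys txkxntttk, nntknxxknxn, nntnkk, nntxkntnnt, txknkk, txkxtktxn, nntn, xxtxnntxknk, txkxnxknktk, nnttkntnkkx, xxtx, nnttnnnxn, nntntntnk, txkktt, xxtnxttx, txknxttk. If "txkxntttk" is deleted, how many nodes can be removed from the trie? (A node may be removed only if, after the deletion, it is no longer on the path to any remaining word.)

4

A node on "txkxntttk"'s path can go only if nothing else ends at it or branches off below it.
The suffix "tttk" (4 nodes) is used only by "txkxntttk"; the node for "txkxn" still has the child "x", so pruning stops there.
Nodes removed: 4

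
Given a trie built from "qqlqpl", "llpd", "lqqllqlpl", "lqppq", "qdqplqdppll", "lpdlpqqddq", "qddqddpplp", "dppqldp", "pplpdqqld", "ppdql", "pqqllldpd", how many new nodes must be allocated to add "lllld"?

"ll" is already a path in the trie; the remaining "lld" must be added.
So 5 − 2 = 3 new nodes.

3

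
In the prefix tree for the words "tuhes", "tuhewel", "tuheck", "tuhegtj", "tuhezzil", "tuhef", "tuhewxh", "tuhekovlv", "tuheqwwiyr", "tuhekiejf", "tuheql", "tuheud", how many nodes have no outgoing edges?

A leaf is a node with no children — equivalently, the end of a word that is not a proper prefix of any other stored word.
Those words: "tuheck", "tuhef", "tuhegtj", "tuhekiejf", "tuhekovlv", "tuheql", "tuheqwwiyr", "tuhes", "tuheud", "tuhewel", "tuhewxh", "tuhezzil"
Leaf count: 12

12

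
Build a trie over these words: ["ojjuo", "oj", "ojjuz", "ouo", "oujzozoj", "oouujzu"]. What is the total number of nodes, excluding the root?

Trie structure (* marks end of a word):
(root)
└─ o
   ├─ j *
   │  └─ j
   │     └─ u
   │        ├─ o *
   │        └─ z *
   ├─ o
   │  └─ u
   │     └─ u
   │        └─ j
   │           └─ z
   │              └─ u *
   └─ u
      ├─ j
      │  └─ z
      │     └─ o
      │        └─ z
      │           └─ o
      │              └─ j *
      └─ o *
Counting every labelled node above: 20.

20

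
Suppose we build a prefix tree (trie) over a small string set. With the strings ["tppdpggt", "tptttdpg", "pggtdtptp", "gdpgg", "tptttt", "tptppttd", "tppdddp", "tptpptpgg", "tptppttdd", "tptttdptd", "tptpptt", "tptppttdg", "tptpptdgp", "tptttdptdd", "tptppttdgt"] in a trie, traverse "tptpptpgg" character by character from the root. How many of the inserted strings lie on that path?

1

Check each prefix of "tptpptpgg" against the stored set — each match is an end-marker on the path.
Prefixes of the query that are stored words: "tptpptpgg"
Count: 1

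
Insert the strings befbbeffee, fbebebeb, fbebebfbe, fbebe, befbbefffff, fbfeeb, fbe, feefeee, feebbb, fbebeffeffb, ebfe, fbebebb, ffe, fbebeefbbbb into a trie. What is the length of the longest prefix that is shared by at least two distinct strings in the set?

8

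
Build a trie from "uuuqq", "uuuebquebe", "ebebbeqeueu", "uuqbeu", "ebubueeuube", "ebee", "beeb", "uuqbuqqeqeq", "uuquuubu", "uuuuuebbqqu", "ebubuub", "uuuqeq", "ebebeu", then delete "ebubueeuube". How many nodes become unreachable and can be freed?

After clearing the end-marker at "ebubueeuube", prune upward until reaching a node still needed by another word.
The suffix "eeuube" (6 nodes) is used only by "ebubueeuube"; the node for "ebubu" still has the child "u", so pruning stops there.
Nodes removed: 6

6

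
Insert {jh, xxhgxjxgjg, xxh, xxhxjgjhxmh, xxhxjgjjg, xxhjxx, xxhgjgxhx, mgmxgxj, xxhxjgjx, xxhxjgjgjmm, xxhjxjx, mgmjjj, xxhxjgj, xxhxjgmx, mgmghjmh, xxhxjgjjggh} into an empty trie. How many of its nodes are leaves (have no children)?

13

A leaf is a node with no children — equivalently, the end of a word that is not a proper prefix of any other stored word.
Those words: "jh", "mgmghjmh", "mgmjjj", "mgmxgxj", "xxhgjgxhx", "xxhgxjxgjg", "xxhjxjx", "xxhjxx", "xxhxjgjgjmm", "xxhxjgjhxmh", "xxhxjgjjggh", "xxhxjgjx", "xxhxjgmx"
Leaf count: 13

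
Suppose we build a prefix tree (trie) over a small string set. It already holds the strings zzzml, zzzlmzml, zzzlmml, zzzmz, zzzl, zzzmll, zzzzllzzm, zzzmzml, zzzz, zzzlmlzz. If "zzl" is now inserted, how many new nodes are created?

The longest prefix of "zzl" already in the trie is "zz" (length 2).
New nodes needed: |"zzl"| − 2 = 3 − 2 = 1.

1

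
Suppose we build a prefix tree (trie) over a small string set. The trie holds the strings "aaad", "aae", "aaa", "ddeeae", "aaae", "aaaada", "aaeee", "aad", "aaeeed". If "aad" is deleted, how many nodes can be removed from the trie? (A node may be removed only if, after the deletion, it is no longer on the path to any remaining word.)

1

Walk "aad" from the leaf back toward the root, removing each node that no remaining word uses.
The suffix "d" (1 node) is used only by "aad"; the node for "aa" still has the child "a", so pruning stops there.
Nodes removed: 1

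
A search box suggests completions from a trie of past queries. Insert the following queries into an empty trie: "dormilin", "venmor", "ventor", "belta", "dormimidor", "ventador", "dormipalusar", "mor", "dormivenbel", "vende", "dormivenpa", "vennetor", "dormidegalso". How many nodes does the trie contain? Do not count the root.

Trace insertions, counting only characters that open a new branch:
  "dormilin" → 8 new (d, o, r, m, i, l, i, n)
  "venmor" → 6 new (v, e, n, m, o, r)
  "ventor" → prefix "ven" already present; 3 new (t, o, r)
  "belta" → 5 new (b, e, l, t, a)
  "dormimidor" → prefix "dormi" already present; 5 new (m, i, d, o, r)
  "ventador" → prefix "vent" already present; 4 new (a, d, o, r)
  "dormipalusar" → prefix "dormi" already present; 7 new (p, a, l, u, s, a, r)
  "mor" → 3 new (m, o, r)
  "dormivenbel" → prefix "dormi" already present; 6 new (v, e, n, b, e, l)
  "vende" → prefix "ven" already present; 2 new (d, e)
  "dormivenpa" → prefix "dormiven" already present; 2 new (p, a)
  "vennetor" → prefix "ven" already present; 5 new (n, e, t, o, r)
  "dormidegalso" → prefix "dormi" already present; 7 new (d, e, g, a, l, s, o)
Total nodes = 8 + 6 + 3 + 5 + 5 + 4 + 7 + 3 + 6 + 2 + 2 + 5 + 7 = 63

63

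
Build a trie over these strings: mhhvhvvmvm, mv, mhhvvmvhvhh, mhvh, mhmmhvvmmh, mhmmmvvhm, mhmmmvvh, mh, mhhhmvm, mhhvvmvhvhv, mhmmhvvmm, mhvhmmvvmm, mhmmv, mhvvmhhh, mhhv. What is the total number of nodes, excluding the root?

For each word, the new-node count is its length minus the longest prefix already in the trie:
  "mhhvhvvmvm" → 10 new (m, h, h, v, h, v, v, m, v, m)
  "mv" → prefix "m" already present; 1 new (v)
  "mhhvvmvhvhh" → prefix "mhhv" already present; 7 new (v, m, v, h, v, h, h)
  "mhvh" → prefix "mh" already present; 2 new (v, h)
  "mhmmhvvmmh" → prefix "mh" already present; 8 new (m, m, h, v, v, m, m, h)
  "mhmmmvvhm" → prefix "mhmm" already present; 5 new (m, v, v, h, m)
  "mhmmmvvh" → prefix "mhmmmvvh" already present; 0 new (none)
  "mh" → prefix "mh" already present; 0 new (none)
  "mhhhmvm" → prefix "mhh" already present; 4 new (h, m, v, m)
  "mhhvvmvhvhv" → prefix "mhhvvmvhvh" already present; 1 new (v)
  "mhmmhvvmm" → prefix "mhmmhvvmm" already present; 0 new (none)
  "mhvhmmvvmm" → prefix "mhvh" already present; 6 new (m, m, v, v, m, m)
  "mhmmv" → prefix "mhmm" already present; 1 new (v)
  "mhvvmhhh" → prefix "mhv" already present; 5 new (v, m, h, h, h)
  "mhhv" → prefix "mhhv" already present; 0 new (none)
Total nodes = 10 + 1 + 7 + 2 + 8 + 5 + 0 + 0 + 4 + 1 + 0 + 6 + 1 + 5 + 0 = 50

50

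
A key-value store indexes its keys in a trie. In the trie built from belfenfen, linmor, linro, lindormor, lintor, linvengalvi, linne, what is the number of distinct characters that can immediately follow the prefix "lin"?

Walk "lin" from the root, arriving at one node.
Characters that immediately follow "lin" among the stored strings: {d, m, n, r, t, v}.
That node has 6 child edges.

6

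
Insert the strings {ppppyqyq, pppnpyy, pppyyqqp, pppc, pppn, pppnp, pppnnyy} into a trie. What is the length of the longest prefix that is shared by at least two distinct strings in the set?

5

Equivalently: take the maximum, over all pairs, of their longest common prefix length.
e.g. "pppnp" and "pppnpyy" share the prefix "pppnp" of length 5; no pair shares a longer one.
Longest shared-prefix length: 5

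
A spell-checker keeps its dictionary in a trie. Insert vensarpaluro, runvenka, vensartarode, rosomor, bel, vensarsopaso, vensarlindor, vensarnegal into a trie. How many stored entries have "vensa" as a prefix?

Traverse to the node for "vensa", then collect every word in that subtree.
Matches: "vensarlindor", "vensarnegal", "vensarpaluro", "vensarsopaso", "vensartarode"
Count: 5

5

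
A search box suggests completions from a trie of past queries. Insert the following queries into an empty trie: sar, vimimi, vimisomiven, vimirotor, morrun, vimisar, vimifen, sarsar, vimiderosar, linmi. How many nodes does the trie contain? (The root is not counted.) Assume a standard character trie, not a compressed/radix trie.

Count nodes per top-level branch (shared prefixes stored once):
  'l'-branch (linmi): 5 nodes
  'm'-branch (morrun): 6 nodes
  's'-branch (sar, sarsar): 6 nodes
  'v'-branch (vimiderosar, vimifen, vimimi, vimirotor, vimisar, vimisomiven): 30 nodes
Sum: 47

47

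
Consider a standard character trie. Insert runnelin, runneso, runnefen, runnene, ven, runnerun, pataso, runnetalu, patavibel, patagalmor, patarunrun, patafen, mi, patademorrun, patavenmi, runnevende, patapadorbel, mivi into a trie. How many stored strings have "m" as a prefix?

Filter for entries beginning with "m":
Words under "m": mi, mivi
Count: 2

2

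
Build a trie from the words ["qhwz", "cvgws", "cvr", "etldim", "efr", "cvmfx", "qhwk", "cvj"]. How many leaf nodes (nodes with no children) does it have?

8

Leaves are exactly the stored words that no other stored word extends.
Those words: "cvgws", "cvj", "cvmfx", "cvr", "efr", "etldim", "qhwk", "qhwz"
Leaf count: 8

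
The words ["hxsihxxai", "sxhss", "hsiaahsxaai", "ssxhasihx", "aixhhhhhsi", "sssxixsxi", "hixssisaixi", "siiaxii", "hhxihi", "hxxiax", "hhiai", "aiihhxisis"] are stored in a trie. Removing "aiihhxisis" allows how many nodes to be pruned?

8

After clearing the end-marker at "aiihhxisis", prune upward until reaching a node still needed by another word.
The suffix "ihhxisis" (8 nodes) is used only by "aiihhxisis"; the node for "ai" still has the child "x", so pruning stops there.
Nodes removed: 8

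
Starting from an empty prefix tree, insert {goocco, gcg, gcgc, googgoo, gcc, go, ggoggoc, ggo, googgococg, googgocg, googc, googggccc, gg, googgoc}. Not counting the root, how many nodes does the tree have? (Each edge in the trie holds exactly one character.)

For each word, the new-node count is its length minus the longest prefix already in the trie:
  "goocco" → 6 new (g, o, o, c, c, o)
  "gcg" → prefix "g" already present; 2 new (c, g)
  "gcgc" → prefix "gcg" already present; 1 new (c)
  "googgoo" → prefix "goo" already present; 4 new (g, g, o, o)
  "gcc" → prefix "gc" already present; 1 new (c)
  "go" → prefix "go" already present; 0 new (none)
  "ggoggoc" → prefix "g" already present; 6 new (g, o, g, g, o, c)
  "ggo" → prefix "ggo" already present; 0 new (none)
  "googgococg" → prefix "googgo" already present; 4 new (c, o, c, g)
  "googgocg" → prefix "googgoc" already present; 1 new (g)
  "googc" → prefix "goog" already present; 1 new (c)
  "googggccc" → prefix "googg" already present; 4 new (g, c, c, c)
  "gg" → prefix "gg" already present; 0 new (none)
  "googgoc" → prefix "googgoc" already present; 0 new (none)
Total nodes = 6 + 2 + 1 + 4 + 1 + 0 + 6 + 0 + 4 + 1 + 1 + 4 + 0 + 0 = 30

30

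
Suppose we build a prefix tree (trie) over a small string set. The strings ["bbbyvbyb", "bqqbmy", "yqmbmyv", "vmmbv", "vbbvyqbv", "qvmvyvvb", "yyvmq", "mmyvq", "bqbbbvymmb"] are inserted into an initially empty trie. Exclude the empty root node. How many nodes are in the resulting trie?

57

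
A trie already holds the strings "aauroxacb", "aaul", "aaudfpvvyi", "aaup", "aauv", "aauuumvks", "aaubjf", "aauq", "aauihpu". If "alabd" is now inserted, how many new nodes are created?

4

The longest prefix of "alabd" already in the trie is "a" (length 1).
New nodes needed: |"alabd"| − 1 = 5 − 1 = 4.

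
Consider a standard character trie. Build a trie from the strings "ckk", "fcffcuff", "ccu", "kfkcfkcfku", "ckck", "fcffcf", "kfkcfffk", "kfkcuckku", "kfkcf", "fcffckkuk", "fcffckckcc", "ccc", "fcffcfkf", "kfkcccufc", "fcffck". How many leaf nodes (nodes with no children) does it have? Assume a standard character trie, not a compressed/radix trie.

Leaves are exactly the stored words that no other stored word extends.
Those words: "ccc", "ccu", "ckck", "ckk", "fcffcfkf", "fcffckckcc", "fcffckkuk", "fcffcuff", "kfkcccufc", "kfkcfffk", "kfkcfkcfku", "kfkcuckku"
Leaf count: 12

12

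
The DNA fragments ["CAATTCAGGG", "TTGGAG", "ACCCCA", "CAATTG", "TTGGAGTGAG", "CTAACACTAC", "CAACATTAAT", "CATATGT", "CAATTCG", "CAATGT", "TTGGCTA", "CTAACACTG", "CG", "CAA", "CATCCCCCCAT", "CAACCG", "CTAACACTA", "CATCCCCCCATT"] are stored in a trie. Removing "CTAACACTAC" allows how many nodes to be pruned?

Walk "CTAACACTAC" from the leaf back toward the root, removing each node that no remaining word uses.
The suffix "C" (1 node) is used only by "CTAACACTAC"; "CTAACACTA" is itself a stored word, so pruning stops there.
Nodes removed: 1

1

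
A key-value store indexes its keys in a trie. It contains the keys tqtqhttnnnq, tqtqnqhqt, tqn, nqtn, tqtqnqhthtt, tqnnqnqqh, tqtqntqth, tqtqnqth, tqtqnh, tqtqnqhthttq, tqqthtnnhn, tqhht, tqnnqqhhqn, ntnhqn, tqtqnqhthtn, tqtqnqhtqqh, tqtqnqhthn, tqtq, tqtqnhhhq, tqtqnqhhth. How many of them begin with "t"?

Walk to "t"; the words in its subtree are exactly those with that prefix.
Words under "t": tqhht, tqn, tqnnqnqqh, tqnnqqhhqn, tqqthtnnhn, tqtq, tqtqhttnnnq, tqtqnh, tqtqnhhhq, tqtqnqhhth, tqtqnqhqt, tqtqnqhthn, tqtqnqhthtn, tqtqnqhthtt, tqtqnqhthttq, tqtqnqhtqqh, tqtqnqth, tqtqntqth
Count: 18

18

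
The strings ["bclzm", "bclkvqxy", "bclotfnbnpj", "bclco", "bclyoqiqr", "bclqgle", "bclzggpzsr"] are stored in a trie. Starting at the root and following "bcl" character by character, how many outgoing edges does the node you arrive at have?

The children of the "bcl" node are the distinct next characters among strings starting with "bcl".
Distinct next characters after "bcl": c, k, o, q, y, z.
That node has 6 child edges.

6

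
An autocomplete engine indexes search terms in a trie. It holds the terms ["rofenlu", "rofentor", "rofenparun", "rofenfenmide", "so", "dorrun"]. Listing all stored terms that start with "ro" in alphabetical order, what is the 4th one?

rofentor

Words with prefix "ro", in lexicographic order: "rofenfenmide", "rofenlu", "rofenparun", "rofentor"
Position 4: rofentor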